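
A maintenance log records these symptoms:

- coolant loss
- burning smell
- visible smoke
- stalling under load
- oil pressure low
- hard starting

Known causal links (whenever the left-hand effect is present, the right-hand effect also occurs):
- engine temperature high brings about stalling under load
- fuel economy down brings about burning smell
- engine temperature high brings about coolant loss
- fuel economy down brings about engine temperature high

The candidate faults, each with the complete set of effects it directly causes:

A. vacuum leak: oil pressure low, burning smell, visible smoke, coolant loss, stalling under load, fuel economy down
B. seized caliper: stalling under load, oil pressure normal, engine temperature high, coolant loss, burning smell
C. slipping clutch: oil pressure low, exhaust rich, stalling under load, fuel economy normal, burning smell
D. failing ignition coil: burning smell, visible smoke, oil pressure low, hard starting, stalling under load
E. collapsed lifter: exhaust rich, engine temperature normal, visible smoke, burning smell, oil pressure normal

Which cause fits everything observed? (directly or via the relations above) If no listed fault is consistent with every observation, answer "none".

Checking each candidate against the observations:
(A) vacuum leak — does not account for hard starting
(B) seized caliper — coolant loss yes; burning smell yes; visible smoke NO; stalling under load yes; oil pressure low NO; hard starting NO
(C) slipping clutch — coolant loss NO; burning smell yes; visible smoke NO; stalling under load yes; oil pressure low yes; hard starting NO
(D) failing ignition coil — does not account for coolant loss
(E) collapsed lifter — coolant loss NO; burning smell yes; visible smoke yes; stalling under load NO; oil pressure low NO; hard starting NO
Every candidate fails on at least one observation.

none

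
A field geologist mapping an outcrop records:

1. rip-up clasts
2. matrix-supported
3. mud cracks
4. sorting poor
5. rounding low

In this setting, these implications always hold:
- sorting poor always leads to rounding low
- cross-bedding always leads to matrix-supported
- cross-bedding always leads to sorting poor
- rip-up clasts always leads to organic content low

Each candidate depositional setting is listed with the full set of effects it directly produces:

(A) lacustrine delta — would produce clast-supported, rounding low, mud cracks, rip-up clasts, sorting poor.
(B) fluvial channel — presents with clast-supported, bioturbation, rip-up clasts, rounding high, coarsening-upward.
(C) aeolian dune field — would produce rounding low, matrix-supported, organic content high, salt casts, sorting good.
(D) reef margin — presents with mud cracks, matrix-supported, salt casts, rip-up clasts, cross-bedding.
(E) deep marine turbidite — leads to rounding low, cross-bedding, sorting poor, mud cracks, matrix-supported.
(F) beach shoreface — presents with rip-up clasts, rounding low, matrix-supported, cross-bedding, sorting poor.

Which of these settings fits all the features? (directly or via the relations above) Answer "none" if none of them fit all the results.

D

Checking each candidate against the observations:
(A) lacustrine delta — fails on matrix-supported (predicts clast-supported, not matrix-supported)
(B) fluvial channel — rip-up clasts ✓; matrix-supported ✗; mud cracks ✗; sorting poor ✗; rounding low ✗
(C) aeolian dune field — rip-up clasts ✗; matrix-supported ✓; mud cracks ✗; sorting poor ✗; rounding low ✓
(D) reef margin — accounts for every observation (sorting poor through cross-bedding → sorting poor)
(E) deep marine turbidite — does not account for rip-up clasts
(F) beach shoreface — rip-up clasts ✓; matrix-supported ✓; mud cracks ✗; sorting poor ✓; rounding low ✓
Only (D) is consistent with every observation.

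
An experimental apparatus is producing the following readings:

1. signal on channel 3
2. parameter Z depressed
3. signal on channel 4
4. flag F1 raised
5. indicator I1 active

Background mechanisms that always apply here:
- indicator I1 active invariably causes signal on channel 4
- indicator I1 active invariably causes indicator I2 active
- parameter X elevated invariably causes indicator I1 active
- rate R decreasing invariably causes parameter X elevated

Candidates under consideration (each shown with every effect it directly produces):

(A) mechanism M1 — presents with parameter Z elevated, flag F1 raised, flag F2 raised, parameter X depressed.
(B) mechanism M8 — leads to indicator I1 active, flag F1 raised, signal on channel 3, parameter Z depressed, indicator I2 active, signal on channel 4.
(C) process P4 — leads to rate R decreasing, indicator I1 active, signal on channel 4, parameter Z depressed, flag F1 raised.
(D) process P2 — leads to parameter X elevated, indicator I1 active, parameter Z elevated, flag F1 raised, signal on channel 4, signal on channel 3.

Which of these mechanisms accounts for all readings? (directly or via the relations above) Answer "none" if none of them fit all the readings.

B

Per-candidate check:
(A) mechanism M1 — fails on signal on channel 3, parameter Z depressed, signal on channel 4, indicator I1 active (predicts parameter Z elevated, not parameter Z depressed)
(B) mechanism M8 — signal on channel 3 yes; parameter Z depressed yes; signal on channel 4 yes; flag F1 raised yes; indicator I1 active yes
(C) process P4 — does not account for signal on channel 3
(D) process P2 — fails on parameter Z depressed (predicts parameter Z elevated, not parameter Z depressed)
(B) alone accounts for all the evidence.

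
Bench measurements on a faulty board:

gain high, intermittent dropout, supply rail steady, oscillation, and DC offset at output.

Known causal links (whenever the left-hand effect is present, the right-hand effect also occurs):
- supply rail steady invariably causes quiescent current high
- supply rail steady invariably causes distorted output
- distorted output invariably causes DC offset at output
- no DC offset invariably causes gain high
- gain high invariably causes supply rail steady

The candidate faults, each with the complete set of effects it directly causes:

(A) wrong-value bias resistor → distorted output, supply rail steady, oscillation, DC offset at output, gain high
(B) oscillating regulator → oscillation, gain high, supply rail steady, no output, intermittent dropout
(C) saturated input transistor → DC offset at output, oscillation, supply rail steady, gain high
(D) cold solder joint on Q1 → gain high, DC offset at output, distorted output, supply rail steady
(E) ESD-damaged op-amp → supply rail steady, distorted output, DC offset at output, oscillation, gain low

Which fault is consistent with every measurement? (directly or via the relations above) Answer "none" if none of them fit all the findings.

B

Testing each hypothesis:
(A) wrong-value bias resistor — does not account for intermittent dropout
(B) oscillating regulator — gain high match; intermittent dropout match; supply rail steady match; oscillation match; DC offset at output match (through supply rail steady → distorted output → DC offset at output)
(C) saturated input transistor — does not account for intermittent dropout
(D) cold solder joint on Q1 — does not account for intermittent dropout, oscillation
(E) ESD-damaged op-amp — gain high miss; intermittent dropout miss; supply rail steady match; oscillation match; DC offset at output match
(B) is the only candidate with no mismatches.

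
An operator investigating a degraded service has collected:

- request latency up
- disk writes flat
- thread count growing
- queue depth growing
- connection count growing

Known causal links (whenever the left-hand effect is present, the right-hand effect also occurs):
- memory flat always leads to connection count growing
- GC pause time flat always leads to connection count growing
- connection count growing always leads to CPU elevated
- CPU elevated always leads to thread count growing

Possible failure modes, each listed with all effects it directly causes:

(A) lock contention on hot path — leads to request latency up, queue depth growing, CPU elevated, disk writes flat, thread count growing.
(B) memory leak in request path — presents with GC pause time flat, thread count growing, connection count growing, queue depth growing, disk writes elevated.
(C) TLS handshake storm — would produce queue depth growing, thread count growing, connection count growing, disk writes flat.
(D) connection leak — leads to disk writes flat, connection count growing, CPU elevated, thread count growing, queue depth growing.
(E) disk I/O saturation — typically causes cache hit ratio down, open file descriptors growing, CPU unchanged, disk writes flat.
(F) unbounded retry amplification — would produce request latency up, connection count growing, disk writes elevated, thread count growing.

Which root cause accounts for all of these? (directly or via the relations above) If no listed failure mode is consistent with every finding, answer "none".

For each candidate, compare predicted effects to what was observed:
(A) lock contention on hot path — request latency up yes; disk writes flat yes; thread count growing yes; queue depth growing yes; connection count growing NO
(B) memory leak in request path — request latency up NO; disk writes flat NO; thread count growing yes; queue depth growing yes; connection count growing yes
(C) TLS handshake storm — request latency up NO; disk writes flat yes; thread count growing yes; queue depth growing yes; connection count growing yes
(D) connection leak — does not account for request latency up
(E) disk I/O saturation — request latency up NO; disk writes flat yes; thread count growing NO; queue depth growing NO; connection count growing NO
(F) unbounded retry amplification — request latency up yes; disk writes flat NO; thread count growing yes; queue depth growing NO; connection count growing yes
Every candidate fails on at least one observation.

none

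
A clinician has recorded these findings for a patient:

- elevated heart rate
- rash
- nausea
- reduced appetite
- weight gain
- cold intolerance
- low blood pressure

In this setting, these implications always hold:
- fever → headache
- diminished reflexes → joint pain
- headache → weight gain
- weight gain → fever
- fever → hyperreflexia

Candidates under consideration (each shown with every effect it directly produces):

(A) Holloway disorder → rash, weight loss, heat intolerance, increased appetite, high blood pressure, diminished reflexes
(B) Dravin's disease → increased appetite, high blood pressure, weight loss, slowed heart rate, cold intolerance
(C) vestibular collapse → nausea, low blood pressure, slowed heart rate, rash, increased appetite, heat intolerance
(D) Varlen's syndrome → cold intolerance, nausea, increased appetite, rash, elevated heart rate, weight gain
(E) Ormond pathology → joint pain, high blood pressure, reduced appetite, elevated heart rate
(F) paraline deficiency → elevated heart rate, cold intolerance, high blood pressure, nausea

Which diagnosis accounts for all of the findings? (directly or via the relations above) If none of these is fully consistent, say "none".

For each candidate, compare predicted effects to what was observed:
(A) Holloway disorder — fails on elevated heart rate, nausea, reduced appetite, weight gain, cold intolerance, low blood pressure (predicts increased appetite, not reduced appetite; predicts weight loss, not weight gain; predicts heat intolerance, not cold intolerance; predicts high blood pressure, not low blood pressure)
(B) Dravin's disease — elevated heart rate -; rash -; nausea -; reduced appetite -; weight gain -; cold intolerance +; low blood pressure -
(C) vestibular collapse — elevated heart rate -; rash +; nausea +; reduced appetite -; weight gain -; cold intolerance -; low blood pressure +
(D) Varlen's syndrome — elevated heart rate +; rash +; nausea +; reduced appetite -; weight gain +; cold intolerance +; low blood pressure -
(E) Ormond pathology — fails on rash, nausea, weight gain, cold intolerance, low blood pressure (predicts high blood pressure, not low blood pressure)
(F) paraline deficiency — elevated heart rate +; rash -; nausea +; reduced appetite -; weight gain -; cold intolerance +; low blood pressure -
None of the listed candidates fits everything.

none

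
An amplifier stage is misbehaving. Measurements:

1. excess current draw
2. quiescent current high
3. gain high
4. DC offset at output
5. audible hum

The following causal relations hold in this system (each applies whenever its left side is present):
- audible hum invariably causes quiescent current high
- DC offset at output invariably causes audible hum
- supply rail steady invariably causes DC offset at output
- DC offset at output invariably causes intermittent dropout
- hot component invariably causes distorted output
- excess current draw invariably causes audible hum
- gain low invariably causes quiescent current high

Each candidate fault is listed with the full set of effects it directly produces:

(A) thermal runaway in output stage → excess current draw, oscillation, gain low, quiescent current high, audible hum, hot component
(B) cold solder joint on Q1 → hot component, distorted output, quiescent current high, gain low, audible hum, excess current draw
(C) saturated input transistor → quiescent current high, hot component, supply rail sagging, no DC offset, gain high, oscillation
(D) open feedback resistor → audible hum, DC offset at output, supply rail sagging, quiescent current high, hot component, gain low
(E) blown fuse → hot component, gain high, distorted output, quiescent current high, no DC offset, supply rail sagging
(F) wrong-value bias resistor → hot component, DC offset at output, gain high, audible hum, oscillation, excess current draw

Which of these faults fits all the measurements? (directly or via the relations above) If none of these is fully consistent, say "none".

F

Checking each candidate against the observations:
(A) thermal runaway in output stage — excess current draw match; quiescent current high match; gain high miss; DC offset at output miss; audible hum match
(B) cold solder joint on Q1 — fails on gain high, DC offset at output (predicts gain low, not gain high)
(C) saturated input transistor — excess current draw miss; quiescent current high match; gain high match; DC offset at output miss; audible hum miss
(D) open feedback resistor — excess current draw miss; quiescent current high match; gain high miss; DC offset at output match; audible hum match
(E) blown fuse — fails on excess current draw, DC offset at output, audible hum (predicts no DC offset, not DC offset at output)
(F) wrong-value bias resistor — excess current draw match; quiescent current high match (by audible hum → quiescent current high); gain high match; DC offset at output match; audible hum match
(F) alone accounts for all the evidence.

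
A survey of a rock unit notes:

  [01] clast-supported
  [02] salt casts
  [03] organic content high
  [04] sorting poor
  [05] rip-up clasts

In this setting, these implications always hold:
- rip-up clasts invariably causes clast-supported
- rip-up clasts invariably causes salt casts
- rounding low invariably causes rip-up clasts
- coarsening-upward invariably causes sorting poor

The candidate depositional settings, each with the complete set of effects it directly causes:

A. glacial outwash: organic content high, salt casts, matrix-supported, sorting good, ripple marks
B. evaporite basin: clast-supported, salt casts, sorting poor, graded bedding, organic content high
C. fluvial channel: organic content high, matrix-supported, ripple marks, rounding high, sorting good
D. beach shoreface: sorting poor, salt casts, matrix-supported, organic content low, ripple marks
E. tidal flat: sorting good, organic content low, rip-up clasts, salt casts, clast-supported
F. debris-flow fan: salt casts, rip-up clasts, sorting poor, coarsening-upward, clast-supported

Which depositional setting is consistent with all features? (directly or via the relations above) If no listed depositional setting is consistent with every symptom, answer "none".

For each candidate, compare predicted effects to what was observed:
(A) glacial outwash — fails on clast-supported, sorting poor, rip-up clasts (predicts matrix-supported, not clast-supported; predicts sorting good, not sorting poor)
(B) evaporite basin — clast-supported +; salt casts +; organic content high +; sorting poor +; rip-up clasts -
(C) fluvial channel — clast-supported -; salt casts -; organic content high +; sorting poor -; rip-up clasts -
(D) beach shoreface — clast-supported -; salt casts +; organic content high -; sorting poor +; rip-up clasts -
(E) tidal flat — fails on organic content high, sorting poor (predicts organic content low, not organic content high; predicts sorting good, not sorting poor)
(F) debris-flow fan — clast-supported +; salt casts +; organic content high -; sorting poor +; rip-up clasts +
No candidate is consistent with all observations.

none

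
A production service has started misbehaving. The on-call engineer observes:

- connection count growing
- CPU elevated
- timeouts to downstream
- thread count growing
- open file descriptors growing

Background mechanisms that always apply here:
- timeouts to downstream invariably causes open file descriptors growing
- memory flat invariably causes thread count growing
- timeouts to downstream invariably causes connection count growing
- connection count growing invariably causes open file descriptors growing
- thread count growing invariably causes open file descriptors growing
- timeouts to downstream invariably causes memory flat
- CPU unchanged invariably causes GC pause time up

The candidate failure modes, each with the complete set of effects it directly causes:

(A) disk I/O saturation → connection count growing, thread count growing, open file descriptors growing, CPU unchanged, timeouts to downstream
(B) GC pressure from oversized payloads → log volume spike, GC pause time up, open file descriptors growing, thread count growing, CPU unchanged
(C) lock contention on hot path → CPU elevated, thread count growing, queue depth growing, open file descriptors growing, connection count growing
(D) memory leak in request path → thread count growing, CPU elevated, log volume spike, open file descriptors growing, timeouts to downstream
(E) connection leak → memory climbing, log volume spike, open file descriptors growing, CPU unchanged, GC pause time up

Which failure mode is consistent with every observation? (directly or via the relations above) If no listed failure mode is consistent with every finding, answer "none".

D

Checking each candidate against the observations:
(A) disk I/O saturation — fails on CPU elevated (predicts CPU unchanged, not CPU elevated)
(B) GC pressure from oversized payloads — connection count growing -; CPU elevated -; timeouts to downstream -; thread count growing +; open file descriptors growing +
(C) lock contention on hot path — does not account for timeouts to downstream
(D) memory leak in request path — connection count growing + (through timeouts to downstream → connection count growing); CPU elevated +; timeouts to downstream +; thread count growing +; open file descriptors growing +
(E) connection leak — connection count growing -; CPU elevated -; timeouts to downstream -; thread count growing -; open file descriptors growing +
(D) alone accounts for all the evidence.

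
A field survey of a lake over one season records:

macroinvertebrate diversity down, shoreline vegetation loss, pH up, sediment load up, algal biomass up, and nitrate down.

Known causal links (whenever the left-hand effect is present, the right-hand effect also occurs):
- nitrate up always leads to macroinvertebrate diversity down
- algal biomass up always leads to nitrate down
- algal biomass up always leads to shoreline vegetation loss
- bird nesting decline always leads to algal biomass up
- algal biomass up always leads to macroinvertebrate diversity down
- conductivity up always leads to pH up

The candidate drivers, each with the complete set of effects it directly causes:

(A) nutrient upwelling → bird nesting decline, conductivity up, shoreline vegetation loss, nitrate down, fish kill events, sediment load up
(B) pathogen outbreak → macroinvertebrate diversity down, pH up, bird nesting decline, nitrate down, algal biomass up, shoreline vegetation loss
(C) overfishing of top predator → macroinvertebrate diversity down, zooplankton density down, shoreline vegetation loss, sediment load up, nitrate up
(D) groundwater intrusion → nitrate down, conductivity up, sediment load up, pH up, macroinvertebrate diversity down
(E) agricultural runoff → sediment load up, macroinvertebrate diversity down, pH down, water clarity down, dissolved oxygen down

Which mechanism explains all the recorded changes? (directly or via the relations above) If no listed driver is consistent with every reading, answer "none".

A

Testing each hypothesis:
(A) nutrient upwelling — accounts for every observation (macroinvertebrate diversity down by bird nesting decline → algal biomass up → macroinvertebrate diversity down)
(B) pathogen outbreak — macroinvertebrate diversity down match; shoreline vegetation loss match; pH up match; sediment load up miss; algal biomass up match; nitrate down match
(C) overfishing of top predator — macroinvertebrate diversity down match; shoreline vegetation loss match; pH up miss; sediment load up match; algal biomass up miss; nitrate down miss
(D) groundwater intrusion — does not account for shoreline vegetation loss, algal biomass up
(E) agricultural runoff — macroinvertebrate diversity down match; shoreline vegetation loss miss; pH up miss; sediment load up match; algal biomass up miss; nitrate down miss
(A) is the only candidate with no mismatches.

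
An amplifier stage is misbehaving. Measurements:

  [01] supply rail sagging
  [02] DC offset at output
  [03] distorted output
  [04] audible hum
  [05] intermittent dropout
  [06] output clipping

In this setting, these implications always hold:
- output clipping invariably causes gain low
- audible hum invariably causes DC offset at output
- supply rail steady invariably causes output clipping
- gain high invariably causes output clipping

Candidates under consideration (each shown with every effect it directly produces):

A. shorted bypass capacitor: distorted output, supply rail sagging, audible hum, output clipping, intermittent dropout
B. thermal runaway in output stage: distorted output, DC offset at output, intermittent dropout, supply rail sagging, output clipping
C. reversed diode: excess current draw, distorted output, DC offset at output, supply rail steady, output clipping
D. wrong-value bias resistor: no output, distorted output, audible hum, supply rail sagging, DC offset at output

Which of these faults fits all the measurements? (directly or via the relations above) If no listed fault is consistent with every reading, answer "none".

A

Per-candidate check:
(A) shorted bypass capacitor — supply rail sagging +; DC offset at output + (through audible hum → DC offset at output); distorted output +; audible hum +; intermittent dropout +; output clipping +
(B) thermal runaway in output stage — supply rail sagging +; DC offset at output +; distorted output +; audible hum -; intermittent dropout +; output clipping +
(C) reversed diode — supply rail sagging -; DC offset at output +; distorted output +; audible hum -; intermittent dropout -; output clipping +
(D) wrong-value bias resistor — supply rail sagging +; DC offset at output +; distorted output +; audible hum +; intermittent dropout -; output clipping -
Only (A) is consistent with every observation.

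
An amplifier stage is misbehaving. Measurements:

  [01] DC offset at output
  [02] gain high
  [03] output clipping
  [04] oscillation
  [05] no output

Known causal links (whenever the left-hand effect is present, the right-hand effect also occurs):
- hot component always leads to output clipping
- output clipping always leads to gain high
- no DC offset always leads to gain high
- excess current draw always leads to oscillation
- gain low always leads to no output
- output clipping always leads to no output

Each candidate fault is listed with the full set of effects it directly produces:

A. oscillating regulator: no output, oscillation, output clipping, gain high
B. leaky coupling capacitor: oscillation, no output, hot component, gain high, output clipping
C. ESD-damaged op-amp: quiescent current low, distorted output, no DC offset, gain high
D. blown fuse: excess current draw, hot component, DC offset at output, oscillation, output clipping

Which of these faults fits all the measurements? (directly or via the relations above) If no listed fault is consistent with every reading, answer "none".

For each candidate, compare predicted effects to what was observed:
(A) oscillating regulator — does not account for DC offset at output
(B) leaky coupling capacitor — DC offset at output NO; gain high yes; output clipping yes; oscillation yes; no output yes
(C) ESD-damaged op-amp — DC offset at output NO; gain high yes; output clipping NO; oscillation NO; no output NO
(D) blown fuse — accounts for every observation (gain high via output clipping → gain high)
(D) is the only candidate with no mismatches.

D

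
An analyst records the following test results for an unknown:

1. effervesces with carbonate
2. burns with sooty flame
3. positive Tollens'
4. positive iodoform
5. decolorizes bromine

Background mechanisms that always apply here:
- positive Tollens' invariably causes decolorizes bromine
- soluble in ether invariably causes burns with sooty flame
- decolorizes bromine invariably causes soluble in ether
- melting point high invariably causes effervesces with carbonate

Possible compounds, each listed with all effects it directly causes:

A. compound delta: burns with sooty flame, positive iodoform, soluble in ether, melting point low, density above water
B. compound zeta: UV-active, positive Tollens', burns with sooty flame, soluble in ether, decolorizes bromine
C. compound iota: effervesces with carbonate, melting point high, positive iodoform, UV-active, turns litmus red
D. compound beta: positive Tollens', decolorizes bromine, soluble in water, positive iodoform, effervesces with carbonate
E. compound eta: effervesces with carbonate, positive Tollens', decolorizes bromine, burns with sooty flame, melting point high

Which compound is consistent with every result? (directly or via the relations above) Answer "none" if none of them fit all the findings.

Testing each hypothesis:
(A) compound delta — does not account for effervesces with carbonate, positive Tollens', decolorizes bromine
(B) compound zeta — effervesces with carbonate miss; burns with sooty flame match; positive Tollens' match; positive iodoform miss; decolorizes bromine match
(C) compound iota — does not account for burns with sooty flame, positive Tollens', decolorizes bromine
(D) compound beta — effervesces with carbonate match; burns with sooty flame match (by decolorizes bromine → soluble in ether → burns with sooty flame); positive Tollens' match; positive iodoform match; decolorizes bromine match
(E) compound eta — does not account for positive iodoform
(D) alone accounts for all the evidence.

D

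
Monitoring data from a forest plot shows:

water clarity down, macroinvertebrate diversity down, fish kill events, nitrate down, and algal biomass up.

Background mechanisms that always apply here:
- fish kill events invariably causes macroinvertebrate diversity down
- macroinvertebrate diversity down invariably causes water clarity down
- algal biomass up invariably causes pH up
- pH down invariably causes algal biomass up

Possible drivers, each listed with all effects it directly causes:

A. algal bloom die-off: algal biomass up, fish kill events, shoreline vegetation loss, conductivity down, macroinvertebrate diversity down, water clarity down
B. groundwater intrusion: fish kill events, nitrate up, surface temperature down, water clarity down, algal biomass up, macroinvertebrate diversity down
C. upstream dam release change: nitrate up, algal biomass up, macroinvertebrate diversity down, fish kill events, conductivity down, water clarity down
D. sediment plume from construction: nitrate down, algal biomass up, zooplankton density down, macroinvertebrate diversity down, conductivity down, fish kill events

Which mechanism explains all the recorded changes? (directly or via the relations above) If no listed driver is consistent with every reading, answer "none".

For each candidate, compare predicted effects to what was observed:
(A) algal bloom die-off — water clarity down ✓; macroinvertebrate diversity down ✓; fish kill events ✓; nitrate down ✗; algal biomass up ✓
(B) groundwater intrusion — fails on nitrate down (predicts nitrate up, not nitrate down)
(C) upstream dam release change — water clarity down ✓; macroinvertebrate diversity down ✓; fish kill events ✓; nitrate down ✗; algal biomass up ✓
(D) sediment plume from construction — accounts for every observation (water clarity down through macroinvertebrate diversity down → water clarity down)
(D) alone accounts for all the evidence.

D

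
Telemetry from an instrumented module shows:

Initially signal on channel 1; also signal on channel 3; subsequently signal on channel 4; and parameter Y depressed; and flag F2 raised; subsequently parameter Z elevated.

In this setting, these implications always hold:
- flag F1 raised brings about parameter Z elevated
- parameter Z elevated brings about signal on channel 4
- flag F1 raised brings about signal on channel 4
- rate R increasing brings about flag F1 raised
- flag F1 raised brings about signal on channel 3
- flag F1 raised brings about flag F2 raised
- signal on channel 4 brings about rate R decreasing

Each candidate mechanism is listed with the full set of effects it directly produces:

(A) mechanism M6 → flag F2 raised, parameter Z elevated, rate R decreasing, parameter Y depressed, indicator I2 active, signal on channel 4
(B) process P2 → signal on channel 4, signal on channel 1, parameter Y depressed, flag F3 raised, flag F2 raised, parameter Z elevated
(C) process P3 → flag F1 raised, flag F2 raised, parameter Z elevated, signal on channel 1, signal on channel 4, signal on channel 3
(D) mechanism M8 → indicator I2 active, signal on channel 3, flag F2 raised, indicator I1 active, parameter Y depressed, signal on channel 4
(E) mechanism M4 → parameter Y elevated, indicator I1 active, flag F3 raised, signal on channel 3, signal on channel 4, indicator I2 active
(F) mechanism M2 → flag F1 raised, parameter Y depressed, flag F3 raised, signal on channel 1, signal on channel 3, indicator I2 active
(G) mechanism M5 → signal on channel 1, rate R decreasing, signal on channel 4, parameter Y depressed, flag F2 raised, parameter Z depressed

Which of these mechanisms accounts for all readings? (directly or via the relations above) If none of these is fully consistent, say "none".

F

Per-candidate check:
(A) mechanism M6 — signal on channel 1 ✗; signal on channel 3 ✗; signal on channel 4 ✓; parameter Y depressed ✓; flag F2 raised ✓; parameter Z elevated ✓
(B) process P2 — does not account for signal on channel 3
(C) process P3 — does not account for parameter Y depressed
(D) mechanism M8 — signal on channel 1 ✗; signal on channel 3 ✓; signal on channel 4 ✓; parameter Y depressed ✓; flag F2 raised ✓; parameter Z elevated ✗
(E) mechanism M4 — signal on channel 1 ✗; signal on channel 3 ✓; signal on channel 4 ✓; parameter Y depressed ✗; flag F2 raised ✗; parameter Z elevated ✗
(F) mechanism M2 — signal on channel 1 ✓; signal on channel 3 ✓; signal on channel 4 ✓ (via flag F1 raised → signal on channel 4); parameter Y depressed ✓; flag F2 raised ✓ (via flag F1 raised → flag F2 raised); parameter Z elevated ✓ (via flag F1 raised → parameter Z elevated)
(G) mechanism M5 — signal on channel 1 ✓; signal on channel 3 ✗; signal on channel 4 ✓; parameter Y depressed ✓; flag F2 raised ✓; parameter Z elevated ✗
(F) alone accounts for all the evidence.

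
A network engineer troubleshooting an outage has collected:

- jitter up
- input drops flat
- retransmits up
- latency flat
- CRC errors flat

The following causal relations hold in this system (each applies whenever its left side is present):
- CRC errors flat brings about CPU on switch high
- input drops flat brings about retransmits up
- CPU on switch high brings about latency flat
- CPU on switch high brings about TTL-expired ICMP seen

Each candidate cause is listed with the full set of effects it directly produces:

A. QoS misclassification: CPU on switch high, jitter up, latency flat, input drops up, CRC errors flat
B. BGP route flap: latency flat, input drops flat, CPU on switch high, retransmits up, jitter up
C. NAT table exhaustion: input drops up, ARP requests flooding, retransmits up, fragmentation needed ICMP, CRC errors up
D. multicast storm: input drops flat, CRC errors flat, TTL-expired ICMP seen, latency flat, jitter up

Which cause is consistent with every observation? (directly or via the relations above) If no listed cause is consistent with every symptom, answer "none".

Per-candidate check:
(A) QoS misclassification — fails on input drops flat, retransmits up (predicts input drops up, not input drops flat)
(B) BGP route flap — does not account for CRC errors flat
(C) NAT table exhaustion — jitter up NO; input drops flat NO; retransmits up yes; latency flat NO; CRC errors flat NO
(D) multicast storm — jitter up yes; input drops flat yes; retransmits up yes (by input drops flat → retransmits up); latency flat yes; CRC errors flat yes
(D) alone accounts for all the evidence.

D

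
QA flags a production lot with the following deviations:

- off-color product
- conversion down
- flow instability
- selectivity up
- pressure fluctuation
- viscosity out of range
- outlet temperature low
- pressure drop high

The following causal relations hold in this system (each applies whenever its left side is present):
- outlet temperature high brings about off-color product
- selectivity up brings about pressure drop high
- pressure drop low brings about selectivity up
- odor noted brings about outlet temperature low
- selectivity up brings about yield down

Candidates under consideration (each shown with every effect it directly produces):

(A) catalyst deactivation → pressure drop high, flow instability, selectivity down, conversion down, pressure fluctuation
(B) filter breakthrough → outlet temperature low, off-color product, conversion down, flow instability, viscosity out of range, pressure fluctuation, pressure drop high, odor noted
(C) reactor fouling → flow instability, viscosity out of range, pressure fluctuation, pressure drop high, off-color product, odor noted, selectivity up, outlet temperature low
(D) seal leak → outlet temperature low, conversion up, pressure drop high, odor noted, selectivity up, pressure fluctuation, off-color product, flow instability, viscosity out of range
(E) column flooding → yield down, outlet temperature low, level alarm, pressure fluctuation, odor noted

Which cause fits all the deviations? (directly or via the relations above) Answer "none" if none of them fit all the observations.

Testing each hypothesis:
(A) catalyst deactivation — off-color product NO; conversion down yes; flow instability yes; selectivity up NO; pressure fluctuation yes; viscosity out of range NO; outlet temperature low NO; pressure drop high yes
(B) filter breakthrough — off-color product yes; conversion down yes; flow instability yes; selectivity up NO; pressure fluctuation yes; viscosity out of range yes; outlet temperature low yes; pressure drop high yes
(C) reactor fouling — off-color product yes; conversion down NO; flow instability yes; selectivity up yes; pressure fluctuation yes; viscosity out of range yes; outlet temperature low yes; pressure drop high yes
(D) seal leak — fails on conversion down (predicts conversion up, not conversion down)
(E) column flooding — off-color product NO; conversion down NO; flow instability NO; selectivity up NO; pressure fluctuation yes; viscosity out of range NO; outlet temperature low yes; pressure drop high NO
Every candidate fails on at least one observation.

none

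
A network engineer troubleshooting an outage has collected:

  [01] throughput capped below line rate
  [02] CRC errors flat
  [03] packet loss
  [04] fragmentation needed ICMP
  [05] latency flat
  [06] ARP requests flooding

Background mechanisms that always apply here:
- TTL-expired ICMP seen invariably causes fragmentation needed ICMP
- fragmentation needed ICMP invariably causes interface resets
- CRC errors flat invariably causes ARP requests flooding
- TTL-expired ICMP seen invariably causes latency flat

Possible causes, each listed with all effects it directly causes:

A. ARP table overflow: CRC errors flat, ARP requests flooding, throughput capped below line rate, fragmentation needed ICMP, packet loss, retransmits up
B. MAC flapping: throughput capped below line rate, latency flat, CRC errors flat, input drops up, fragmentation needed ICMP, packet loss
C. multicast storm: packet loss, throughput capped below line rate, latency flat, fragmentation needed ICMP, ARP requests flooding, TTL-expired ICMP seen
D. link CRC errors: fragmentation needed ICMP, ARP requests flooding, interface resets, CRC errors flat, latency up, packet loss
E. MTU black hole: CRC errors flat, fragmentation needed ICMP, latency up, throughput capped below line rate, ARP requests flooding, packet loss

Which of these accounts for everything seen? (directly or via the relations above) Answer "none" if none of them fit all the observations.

Checking each candidate against the observations:
(A) ARP table overflow — throughput capped below line rate ✓; CRC errors flat ✓; packet loss ✓; fragmentation needed ICMP ✓; latency flat ✗; ARP requests flooding ✓
(B) MAC flapping — throughput capped below line rate ✓; CRC errors flat ✓; packet loss ✓; fragmentation needed ICMP ✓; latency flat ✓; ARP requests flooding ✓ (via CRC errors flat → ARP requests flooding)
(C) multicast storm — does not account for CRC errors flat
(D) link CRC errors — fails on throughput capped below line rate, latency flat (predicts latency up, not latency flat)
(E) MTU black hole — throughput capped below line rate ✓; CRC errors flat ✓; packet loss ✓; fragmentation needed ICMP ✓; latency flat ✗; ARP requests flooding ✓
(B) alone accounts for all the evidence.

B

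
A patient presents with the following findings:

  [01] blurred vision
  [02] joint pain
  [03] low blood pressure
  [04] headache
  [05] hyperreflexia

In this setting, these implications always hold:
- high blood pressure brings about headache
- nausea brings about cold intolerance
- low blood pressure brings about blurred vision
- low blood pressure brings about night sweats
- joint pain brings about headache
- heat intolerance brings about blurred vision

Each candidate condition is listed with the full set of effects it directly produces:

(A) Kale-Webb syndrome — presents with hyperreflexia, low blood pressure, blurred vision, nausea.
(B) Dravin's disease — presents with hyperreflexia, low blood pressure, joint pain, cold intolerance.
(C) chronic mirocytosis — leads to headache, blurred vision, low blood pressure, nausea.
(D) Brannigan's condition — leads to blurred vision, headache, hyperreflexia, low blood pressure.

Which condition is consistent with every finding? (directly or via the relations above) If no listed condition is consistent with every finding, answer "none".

B

Per-candidate check:
(A) Kale-Webb syndrome — blurred vision yes; joint pain NO; low blood pressure yes; headache NO; hyperreflexia yes
(B) Dravin's disease — blurred vision yes (via low blood pressure → blurred vision); joint pain yes; low blood pressure yes; headache yes (via joint pain → headache); hyperreflexia yes
(C) chronic mirocytosis — does not account for joint pain, hyperreflexia
(D) Brannigan's condition — does not account for joint pain
Only (B) is consistent with every observation.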